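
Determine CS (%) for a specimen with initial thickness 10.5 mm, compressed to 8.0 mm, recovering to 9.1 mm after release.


CS = (t0 - recovered) / (t0 - ts) * 100
= (10.5 - 9.1) / (10.5 - 8.0) * 100
= 1.4 / 2.5 * 100
= 56.0%

56.0%


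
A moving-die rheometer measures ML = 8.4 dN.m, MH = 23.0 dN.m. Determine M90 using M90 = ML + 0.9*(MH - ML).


M90 = ML + 0.9 * (MH - ML)
M90 = 8.4 + 0.9 * (23.0 - 8.4)
M90 = 8.4 + 0.9 * 14.6
M90 = 21.54 dN.m

21.54 dN.m


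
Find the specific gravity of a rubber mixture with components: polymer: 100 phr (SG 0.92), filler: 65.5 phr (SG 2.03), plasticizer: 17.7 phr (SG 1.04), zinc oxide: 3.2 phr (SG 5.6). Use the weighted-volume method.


Sum of weights = 186.4
Volume contributions:
  polymer: 100/0.92 = 108.6957
  filler: 65.5/2.03 = 32.2660
  plasticizer: 17.7/1.04 = 17.0192
  zinc oxide: 3.2/5.6 = 0.5714
Sum of volumes = 158.5523
SG = 186.4 / 158.5523 = 1.176

SG = 1.176


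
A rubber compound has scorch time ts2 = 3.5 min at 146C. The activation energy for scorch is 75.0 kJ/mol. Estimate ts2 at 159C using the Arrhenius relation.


Convert temperatures: T1 = 146 + 273.15 = 419.15 K, T2 = 159 + 273.15 = 432.15 K
ts2_new = 3.5 * exp(75000 / 8.314 * (1/432.15 - 1/419.15))
1/T2 - 1/T1 = -7.1769e-05
ts2_new = 1.83 min

1.83 min


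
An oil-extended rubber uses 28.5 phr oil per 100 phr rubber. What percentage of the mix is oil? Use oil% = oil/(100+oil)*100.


Oil % = oil / (100 + oil) * 100
= 28.5 / (100 + 28.5) * 100
= 28.5 / 128.5 * 100
= 22.18%

22.18%


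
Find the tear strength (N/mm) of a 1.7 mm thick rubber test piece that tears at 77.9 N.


Tear strength = force / thickness
= 77.9 / 1.7
= 45.82 N/mm

45.82 N/mm


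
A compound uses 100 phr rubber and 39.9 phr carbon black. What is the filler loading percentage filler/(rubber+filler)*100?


Filler % = filler / (rubber + filler) * 100
= 39.9 / (100 + 39.9) * 100
= 39.9 / 139.9 * 100
= 28.52%

28.52%


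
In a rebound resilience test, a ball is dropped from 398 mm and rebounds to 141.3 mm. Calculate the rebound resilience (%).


Resilience = h_rebound / h_drop * 100
= 141.3 / 398 * 100
= 35.5%

35.5%


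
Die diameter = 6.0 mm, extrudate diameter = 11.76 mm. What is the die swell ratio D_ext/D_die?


Die swell ratio = D_extrudate / D_die
= 11.76 / 6.0
= 1.96

Die swell = 1.96


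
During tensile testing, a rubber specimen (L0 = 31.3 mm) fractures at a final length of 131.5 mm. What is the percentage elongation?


Elongation = (Lf - L0) / L0 * 100
= (131.5 - 31.3) / 31.3 * 100
= 100.2 / 31.3 * 100
= 320.1%

320.1%


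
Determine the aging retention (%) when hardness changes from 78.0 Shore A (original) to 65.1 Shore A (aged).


Retention = aged / original * 100
= 65.1 / 78.0 * 100
= 83.5%

83.5%


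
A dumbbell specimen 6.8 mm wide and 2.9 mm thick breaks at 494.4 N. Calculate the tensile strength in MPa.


Area = width * thickness = 6.8 * 2.9 = 19.72 mm^2
TS = force / area = 494.4 / 19.72 = 25.07 MPa

25.07 MPa


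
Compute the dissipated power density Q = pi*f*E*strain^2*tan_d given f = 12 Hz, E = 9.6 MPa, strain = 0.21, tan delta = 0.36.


Q = pi * f * E * strain^2 * tan_d
= pi * 12 * 9.6 * 0.21^2 * 0.36
= pi * 12 * 9.6 * 0.0441 * 0.36
= 5.7457

Q = 5.7457


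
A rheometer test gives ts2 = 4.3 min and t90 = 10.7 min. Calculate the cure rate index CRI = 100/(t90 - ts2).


CRI = 100 / (t90 - ts2)
= 100 / (10.7 - 4.3)
= 100 / 6.4
= 15.63 min^-1

15.63 min^-1


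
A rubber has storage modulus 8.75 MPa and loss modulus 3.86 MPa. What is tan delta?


tan delta = E'' / E'
= 3.86 / 8.75
= 0.4411

tan delta = 0.4411


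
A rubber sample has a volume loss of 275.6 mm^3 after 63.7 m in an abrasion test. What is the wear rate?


Rate = volume_loss / distance
= 275.6 / 63.7
= 4.327 mm^3/m

4.327 mm^3/m


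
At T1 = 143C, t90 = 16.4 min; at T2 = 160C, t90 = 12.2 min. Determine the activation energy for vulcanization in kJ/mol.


T1 = 416.15 K, T2 = 433.15 K
1/T1 - 1/T2 = 9.4311e-05
ln(t1/t2) = ln(16.4/12.2) = 0.2958
Ea = 8.314 * 0.2958 / 9.4311e-05 = 26080.3919 J/mol
Ea = 26.08 kJ/mol

26.08 kJ/mol


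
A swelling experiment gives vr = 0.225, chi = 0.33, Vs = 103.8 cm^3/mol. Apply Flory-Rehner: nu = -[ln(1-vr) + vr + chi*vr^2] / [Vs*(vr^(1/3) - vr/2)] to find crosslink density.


ln(1 - vr) = ln(1 - 0.225) = -0.2549
Numerator = -((-0.2549) + 0.225 + 0.33 * 0.225^2) = 0.0132
Denominator = 103.8 * (0.225^(1/3) - 0.225/2) = 51.4558
nu = 0.0132 / 51.4558 = 2.5626e-04 mol/cm^3

2.5626e-04 mol/cm^3


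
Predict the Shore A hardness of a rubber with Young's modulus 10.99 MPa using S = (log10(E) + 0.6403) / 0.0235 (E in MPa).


log10(E) = 0.0235*S - 0.6403  =>  S = (log10(E) + 0.6403) / 0.0235
log10(10.99) = 1.040998
S = (1.040998 + 0.6403) / 0.0235 = 1.681298 / 0.0235
S = 71.5

Shore A = 71.5


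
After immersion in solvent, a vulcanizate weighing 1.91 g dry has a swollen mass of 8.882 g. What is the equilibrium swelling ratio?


Q = W_swollen / W_dry
Q = 8.882 / 1.91
Q = 4.65

Q = 4.65


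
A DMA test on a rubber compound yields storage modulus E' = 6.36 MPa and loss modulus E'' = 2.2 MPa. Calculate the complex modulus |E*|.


|E*| = sqrt(E'^2 + E''^2)
= sqrt(6.36^2 + 2.2^2)
= sqrt(40.4496 + 4.8400)
= 6.73 MPa

6.73 MPa


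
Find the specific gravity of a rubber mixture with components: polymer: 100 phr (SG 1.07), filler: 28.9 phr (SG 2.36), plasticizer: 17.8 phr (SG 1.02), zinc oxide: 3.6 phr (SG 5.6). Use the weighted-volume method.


Sum of weights = 150.3
Volume contributions:
  polymer: 100/1.07 = 93.4579
  filler: 28.9/2.36 = 12.2458
  plasticizer: 17.8/1.02 = 17.4510
  zinc oxide: 3.6/5.6 = 0.6429
Sum of volumes = 123.7975
SG = 150.3 / 123.7975 = 1.214

SG = 1.214


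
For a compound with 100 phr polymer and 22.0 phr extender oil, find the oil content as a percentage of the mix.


Oil % = oil / (100 + oil) * 100
= 22.0 / (100 + 22.0) * 100
= 22.0 / 122.0 * 100
= 18.03%

18.03%


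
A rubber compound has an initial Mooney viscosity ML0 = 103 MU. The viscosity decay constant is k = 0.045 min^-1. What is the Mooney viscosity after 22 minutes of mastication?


ML = ML0 * exp(-k * t)
ML = 103 * exp(-0.045 * 22)
ML = 103 * 0.3716
ML = 38.27 MU

38.27 MU


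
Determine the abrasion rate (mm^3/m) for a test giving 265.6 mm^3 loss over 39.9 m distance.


Rate = volume_loss / distance
= 265.6 / 39.9
= 6.657 mm^3/m

6.657 mm^3/m


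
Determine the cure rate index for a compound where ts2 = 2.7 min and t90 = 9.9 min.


CRI = 100 / (t90 - ts2)
= 100 / (9.9 - 2.7)
= 100 / 7.2
= 13.89 min^-1

13.89 min^-1


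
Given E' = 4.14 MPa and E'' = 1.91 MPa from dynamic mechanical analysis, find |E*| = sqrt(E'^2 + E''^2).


|E*| = sqrt(E'^2 + E''^2)
= sqrt(4.14^2 + 1.91^2)
= sqrt(17.1396 + 3.6481)
= 4.559 MPa

4.559 MPa


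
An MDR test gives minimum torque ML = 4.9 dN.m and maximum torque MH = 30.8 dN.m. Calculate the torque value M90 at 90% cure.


M90 = ML + 0.9 * (MH - ML)
M90 = 4.9 + 0.9 * (30.8 - 4.9)
M90 = 4.9 + 0.9 * 25.9
M90 = 28.21 dN.m

28.21 dN.m


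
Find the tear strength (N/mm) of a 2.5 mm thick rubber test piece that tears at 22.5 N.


Tear strength = force / thickness
= 22.5 / 2.5
= 9.0 N/mm

9.0 N/mm


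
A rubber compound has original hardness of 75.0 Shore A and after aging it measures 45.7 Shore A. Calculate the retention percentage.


Retention = aged / original * 100
= 45.7 / 75.0 * 100
= 60.9%

60.9%


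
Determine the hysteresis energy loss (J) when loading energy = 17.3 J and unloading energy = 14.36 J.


Hysteresis loss = loading - unloading
= 17.3 - 14.36
= 2.94 J

2.94 J


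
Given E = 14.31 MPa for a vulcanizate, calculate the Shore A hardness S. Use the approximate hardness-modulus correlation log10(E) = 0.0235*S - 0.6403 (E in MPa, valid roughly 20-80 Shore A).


log10(E) = 0.0235*S - 0.6403  =>  S = (log10(E) + 0.6403) / 0.0235
log10(14.31) = 1.155640
S = (1.155640 + 0.6403) / 0.0235 = 1.795940 / 0.0235
S = 76.4

Shore A = 76.4


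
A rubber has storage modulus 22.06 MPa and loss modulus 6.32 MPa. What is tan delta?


tan delta = E'' / E'
= 6.32 / 22.06
= 0.2865

tan delta = 0.2865


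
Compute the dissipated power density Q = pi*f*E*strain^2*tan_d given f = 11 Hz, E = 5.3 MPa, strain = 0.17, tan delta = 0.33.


Q = pi * f * E * strain^2 * tan_d
= pi * 11 * 5.3 * 0.17^2 * 0.33
= pi * 11 * 5.3 * 0.0289 * 0.33
= 1.7467

Q = 1.7467


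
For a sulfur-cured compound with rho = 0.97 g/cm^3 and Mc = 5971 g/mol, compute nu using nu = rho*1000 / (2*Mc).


nu = rho * 1000 / (2 * Mc)
nu = 0.97 * 1000 / (2 * 5971)
nu = 970.0 / 11942
nu = 0.0812 mol/L

0.0812 mol/L


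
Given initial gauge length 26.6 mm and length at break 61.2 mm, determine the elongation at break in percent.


Elongation = (Lf - L0) / L0 * 100
= (61.2 - 26.6) / 26.6 * 100
= 34.6 / 26.6 * 100
= 130.1%

130.1%


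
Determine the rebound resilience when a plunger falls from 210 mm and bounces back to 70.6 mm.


Resilience = h_rebound / h_drop * 100
= 70.6 / 210 * 100
= 33.6%

33.6%


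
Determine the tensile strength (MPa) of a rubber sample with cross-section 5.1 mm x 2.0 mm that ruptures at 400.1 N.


Area = width * thickness = 5.1 * 2.0 = 10.2 mm^2
TS = force / area = 400.1 / 10.2 = 39.23 MPa

39.23 MPa


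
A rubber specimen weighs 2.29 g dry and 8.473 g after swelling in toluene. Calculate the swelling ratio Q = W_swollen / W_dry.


Q = W_swollen / W_dry
Q = 8.473 / 2.29
Q = 3.7

Q = 3.7


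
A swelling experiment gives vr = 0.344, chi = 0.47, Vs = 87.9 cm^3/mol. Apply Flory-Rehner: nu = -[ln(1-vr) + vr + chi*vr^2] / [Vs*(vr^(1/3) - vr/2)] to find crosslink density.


ln(1 - vr) = ln(1 - 0.344) = -0.4216
Numerator = -((-0.4216) + 0.344 + 0.47 * 0.344^2) = 0.0220
Denominator = 87.9 * (0.344^(1/3) - 0.344/2) = 46.4709
nu = 0.0220 / 46.4709 = 4.7291e-04 mol/cm^3

4.7291e-04 mol/cm^3


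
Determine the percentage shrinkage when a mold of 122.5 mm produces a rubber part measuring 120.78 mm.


Shrinkage = (mold - part) / mold * 100
= (122.5 - 120.78) / 122.5 * 100
= 1.72 / 122.5 * 100
= 1.4%

1.4%


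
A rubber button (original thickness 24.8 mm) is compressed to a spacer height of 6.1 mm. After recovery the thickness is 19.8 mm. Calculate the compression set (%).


CS = (t0 - recovered) / (t0 - ts) * 100
= (24.8 - 19.8) / (24.8 - 6.1) * 100
= 5.0 / 18.7 * 100
= 26.7%

26.7%


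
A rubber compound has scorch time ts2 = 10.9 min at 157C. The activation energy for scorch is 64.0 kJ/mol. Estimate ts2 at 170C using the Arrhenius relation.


Convert temperatures: T1 = 157 + 273.15 = 430.15 K, T2 = 170 + 273.15 = 443.15 K
ts2_new = 10.9 * exp(64000 / 8.314 * (1/443.15 - 1/430.15))
1/T2 - 1/T1 = -6.8198e-05
ts2_new = 6.45 min

6.45 min


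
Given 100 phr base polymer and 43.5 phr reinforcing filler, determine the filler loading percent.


Filler % = filler / (rubber + filler) * 100
= 43.5 / (100 + 43.5) * 100
= 43.5 / 143.5 * 100
= 30.31%

30.31%


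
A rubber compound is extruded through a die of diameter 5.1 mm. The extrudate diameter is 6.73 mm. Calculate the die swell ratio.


Die swell ratio = D_extrudate / D_die
= 6.73 / 5.1
= 1.32

Die swell = 1.32


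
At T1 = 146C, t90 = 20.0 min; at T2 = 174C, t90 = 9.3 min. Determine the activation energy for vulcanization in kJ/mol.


T1 = 419.15 K, T2 = 447.15 K
1/T1 - 1/T2 = 1.4939e-04
ln(t1/t2) = ln(20.0/9.3) = 0.7657
Ea = 8.314 * 0.7657 / 1.4939e-04 = 42613.1343 J/mol
Ea = 42.61 kJ/mol

42.61 kJ/mol


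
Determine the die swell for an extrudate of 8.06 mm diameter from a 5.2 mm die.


Die swell ratio = D_extrudate / D_die
= 8.06 / 5.2
= 1.55

Die swell = 1.55


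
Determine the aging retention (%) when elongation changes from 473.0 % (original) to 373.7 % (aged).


Retention = aged / original * 100
= 373.7 / 473.0 * 100
= 79.0%

79.0%


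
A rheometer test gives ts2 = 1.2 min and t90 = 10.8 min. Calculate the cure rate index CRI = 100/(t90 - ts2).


CRI = 100 / (t90 - ts2)
= 100 / (10.8 - 1.2)
= 100 / 9.6
= 10.42 min^-1

10.42 min^-1


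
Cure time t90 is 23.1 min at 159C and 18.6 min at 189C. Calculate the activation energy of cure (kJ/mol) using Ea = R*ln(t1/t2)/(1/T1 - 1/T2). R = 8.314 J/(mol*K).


T1 = 432.15 K, T2 = 462.15 K
1/T1 - 1/T2 = 1.5021e-04
ln(t1/t2) = ln(23.1/18.6) = 0.2167
Ea = 8.314 * 0.2167 / 1.5021e-04 = 11992.4275 J/mol
Ea = 11.99 kJ/mol

11.99 kJ/mol


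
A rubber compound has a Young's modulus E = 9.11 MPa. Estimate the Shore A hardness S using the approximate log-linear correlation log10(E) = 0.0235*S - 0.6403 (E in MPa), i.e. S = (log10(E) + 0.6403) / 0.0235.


log10(E) = 0.0235*S - 0.6403  =>  S = (log10(E) + 0.6403) / 0.0235
log10(9.11) = 0.959518
S = (0.959518 + 0.6403) / 0.0235 = 1.599818 / 0.0235
S = 68.1

Shore A = 68.1


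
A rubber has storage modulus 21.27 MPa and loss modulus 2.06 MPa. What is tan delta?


tan delta = E'' / E'
= 2.06 / 21.27
= 0.0969

tan delta = 0.0969


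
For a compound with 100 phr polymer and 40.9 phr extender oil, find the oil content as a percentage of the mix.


Oil % = oil / (100 + oil) * 100
= 40.9 / (100 + 40.9) * 100
= 40.9 / 140.9 * 100
= 29.03%

29.03%


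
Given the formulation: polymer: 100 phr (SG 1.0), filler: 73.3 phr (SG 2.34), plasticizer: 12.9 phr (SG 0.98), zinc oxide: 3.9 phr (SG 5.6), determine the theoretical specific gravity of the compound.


Sum of weights = 190.1
Volume contributions:
  polymer: 100/1.0 = 100.0000
  filler: 73.3/2.34 = 31.3248
  plasticizer: 12.9/0.98 = 13.1633
  zinc oxide: 3.9/5.6 = 0.6964
Sum of volumes = 145.1845
SG = 190.1 / 145.1845 = 1.309

SG = 1.309


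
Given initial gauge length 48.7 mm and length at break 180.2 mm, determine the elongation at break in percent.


Elongation = (Lf - L0) / L0 * 100
= (180.2 - 48.7) / 48.7 * 100
= 131.5 / 48.7 * 100
= 270.0%

270.0%


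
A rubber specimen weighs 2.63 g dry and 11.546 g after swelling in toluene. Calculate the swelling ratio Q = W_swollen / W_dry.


Q = W_swollen / W_dry
Q = 11.546 / 2.63
Q = 4.39

Q = 4.39


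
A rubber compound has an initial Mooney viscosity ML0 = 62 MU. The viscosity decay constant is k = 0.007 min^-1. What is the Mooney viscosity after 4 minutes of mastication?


ML = ML0 * exp(-k * t)
ML = 62 * exp(-0.007 * 4)
ML = 62 * 0.9724
ML = 60.29 MU

60.29 MU


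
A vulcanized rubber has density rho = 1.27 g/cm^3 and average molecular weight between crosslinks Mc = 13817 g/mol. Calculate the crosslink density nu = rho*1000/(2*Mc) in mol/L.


nu = rho * 1000 / (2 * Mc)
nu = 1.27 * 1000 / (2 * 13817)
nu = 1270.0 / 27634
nu = 0.0460 mol/L

0.0460 mol/L


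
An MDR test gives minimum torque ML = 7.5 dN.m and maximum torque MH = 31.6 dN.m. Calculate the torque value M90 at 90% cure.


M90 = ML + 0.9 * (MH - ML)
M90 = 7.5 + 0.9 * (31.6 - 7.5)
M90 = 7.5 + 0.9 * 24.1
M90 = 29.19 dN.m

29.19 dN.m


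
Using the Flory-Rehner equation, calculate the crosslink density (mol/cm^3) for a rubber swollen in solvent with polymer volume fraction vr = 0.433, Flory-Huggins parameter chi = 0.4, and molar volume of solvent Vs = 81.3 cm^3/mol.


ln(1 - vr) = ln(1 - 0.433) = -0.5674
Numerator = -((-0.5674) + 0.433 + 0.4 * 0.433^2) = 0.0594
Denominator = 81.3 * (0.433^(1/3) - 0.433/2) = 43.9049
nu = 0.0594 / 43.9049 = 0.0014 mol/cm^3

0.0014 mol/cm^3


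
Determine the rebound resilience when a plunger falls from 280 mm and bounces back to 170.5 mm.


Resilience = h_rebound / h_drop * 100
= 170.5 / 280 * 100
= 60.9%

60.9%


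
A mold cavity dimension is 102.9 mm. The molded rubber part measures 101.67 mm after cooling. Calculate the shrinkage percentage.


Shrinkage = (mold - part) / mold * 100
= (102.9 - 101.67) / 102.9 * 100
= 1.23 / 102.9 * 100
= 1.2%

1.2%


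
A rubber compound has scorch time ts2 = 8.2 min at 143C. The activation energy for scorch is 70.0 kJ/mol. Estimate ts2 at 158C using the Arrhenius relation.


Convert temperatures: T1 = 143 + 273.15 = 416.15 K, T2 = 158 + 273.15 = 431.15 K
ts2_new = 8.2 * exp(70000 / 8.314 * (1/431.15 - 1/416.15))
1/T2 - 1/T1 = -8.3601e-05
ts2_new = 4.06 min

4.06 min


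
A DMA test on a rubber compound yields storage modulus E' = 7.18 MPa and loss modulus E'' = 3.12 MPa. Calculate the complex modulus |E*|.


|E*| = sqrt(E'^2 + E''^2)
= sqrt(7.18^2 + 3.12^2)
= sqrt(51.5524 + 9.7344)
= 7.829 MPa

7.829 MPa


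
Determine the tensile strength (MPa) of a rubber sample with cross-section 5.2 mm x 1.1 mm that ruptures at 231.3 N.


Area = width * thickness = 5.2 * 1.1 = 5.72 mm^2
TS = force / area = 231.3 / 5.72 = 40.44 MPa

40.44 MPa


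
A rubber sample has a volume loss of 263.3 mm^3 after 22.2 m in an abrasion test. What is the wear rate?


Rate = volume_loss / distance
= 263.3 / 22.2
= 11.86 mm^3/m

11.86 mm^3/m


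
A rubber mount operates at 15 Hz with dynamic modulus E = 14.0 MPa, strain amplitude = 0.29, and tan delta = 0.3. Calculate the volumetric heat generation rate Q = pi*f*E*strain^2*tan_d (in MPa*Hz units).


Q = pi * f * E * strain^2 * tan_d
= pi * 15 * 14.0 * 0.29^2 * 0.3
= pi * 15 * 14.0 * 0.0841 * 0.3
= 16.6451

Q = 16.6451


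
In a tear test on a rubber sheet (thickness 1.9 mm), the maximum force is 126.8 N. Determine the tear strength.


Tear strength = force / thickness
= 126.8 / 1.9
= 66.74 N/mm

66.74 N/mm


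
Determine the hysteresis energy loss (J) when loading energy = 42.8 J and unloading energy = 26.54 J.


Hysteresis loss = loading - unloading
= 42.8 - 26.54
= 16.26 J

16.26 J


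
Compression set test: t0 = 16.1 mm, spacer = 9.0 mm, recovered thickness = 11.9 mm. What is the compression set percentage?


CS = (t0 - recovered) / (t0 - ts) * 100
= (16.1 - 11.9) / (16.1 - 9.0) * 100
= 4.2 / 7.1 * 100
= 59.2%

59.2%


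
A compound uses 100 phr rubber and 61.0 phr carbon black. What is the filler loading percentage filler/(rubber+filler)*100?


Filler % = filler / (rubber + filler) * 100
= 61.0 / (100 + 61.0) * 100
= 61.0 / 161.0 * 100
= 37.89%

37.89%


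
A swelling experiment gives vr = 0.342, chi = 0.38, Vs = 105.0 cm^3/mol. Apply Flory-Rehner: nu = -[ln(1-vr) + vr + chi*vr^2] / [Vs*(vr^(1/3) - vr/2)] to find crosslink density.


ln(1 - vr) = ln(1 - 0.342) = -0.4186
Numerator = -((-0.4186) + 0.342 + 0.38 * 0.342^2) = 0.0321
Denominator = 105.0 * (0.342^(1/3) - 0.342/2) = 55.4735
nu = 0.0321 / 55.4735 = 5.7873e-04 mol/cm^3

5.7873e-04 mol/cm^3


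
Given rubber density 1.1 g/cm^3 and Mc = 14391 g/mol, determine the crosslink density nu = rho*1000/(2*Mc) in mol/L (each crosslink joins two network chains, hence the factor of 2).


nu = rho * 1000 / (2 * Mc)
nu = 1.1 * 1000 / (2 * 14391)
nu = 1100.0 / 28782
nu = 0.0382 mol/L

0.0382 mol/L


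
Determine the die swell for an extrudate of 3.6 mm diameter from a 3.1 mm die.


Die swell ratio = D_extrudate / D_die
= 3.6 / 3.1
= 1.161

Die swell = 1.161


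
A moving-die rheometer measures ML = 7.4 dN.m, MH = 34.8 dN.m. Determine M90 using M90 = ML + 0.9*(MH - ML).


M90 = ML + 0.9 * (MH - ML)
M90 = 7.4 + 0.9 * (34.8 - 7.4)
M90 = 7.4 + 0.9 * 27.4
M90 = 32.06 dN.m

32.06 dN.m


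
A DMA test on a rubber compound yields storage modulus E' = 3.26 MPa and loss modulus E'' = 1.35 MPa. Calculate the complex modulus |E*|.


|E*| = sqrt(E'^2 + E''^2)
= sqrt(3.26^2 + 1.35^2)
= sqrt(10.6276 + 1.8225)
= 3.528 MPa

3.528 MPa


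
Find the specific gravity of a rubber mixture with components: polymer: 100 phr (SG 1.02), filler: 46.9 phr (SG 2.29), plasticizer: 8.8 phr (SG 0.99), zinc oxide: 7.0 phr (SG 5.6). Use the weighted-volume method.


Sum of weights = 162.7
Volume contributions:
  polymer: 100/1.02 = 98.0392
  filler: 46.9/2.29 = 20.4803
  plasticizer: 8.8/0.99 = 8.8889
  zinc oxide: 7.0/5.6 = 1.2500
Sum of volumes = 128.6585
SG = 162.7 / 128.6585 = 1.265

SG = 1.265


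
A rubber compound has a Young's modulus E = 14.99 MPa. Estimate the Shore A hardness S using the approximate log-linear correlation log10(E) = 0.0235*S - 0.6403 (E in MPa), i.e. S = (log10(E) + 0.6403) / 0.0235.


log10(E) = 0.0235*S - 0.6403  =>  S = (log10(E) + 0.6403) / 0.0235
log10(14.99) = 1.175802
S = (1.175802 + 0.6403) / 0.0235 = 1.816102 / 0.0235
S = 77.3

Shore A = 77.3


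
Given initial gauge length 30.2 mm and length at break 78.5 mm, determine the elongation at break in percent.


Elongation = (Lf - L0) / L0 * 100
= (78.5 - 30.2) / 30.2 * 100
= 48.3 / 30.2 * 100
= 159.9%

159.9%


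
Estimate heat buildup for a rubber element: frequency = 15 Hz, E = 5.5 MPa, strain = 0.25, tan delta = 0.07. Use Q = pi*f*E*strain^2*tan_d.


Q = pi * f * E * strain^2 * tan_d
= pi * 15 * 5.5 * 0.25^2 * 0.07
= pi * 15 * 5.5 * 0.0625 * 0.07
= 1.1339

Q = 1.1339


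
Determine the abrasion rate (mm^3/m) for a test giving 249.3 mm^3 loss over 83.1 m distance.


Rate = volume_loss / distance
= 249.3 / 83.1
= 3.0 mm^3/m

3.0 mm^3/m


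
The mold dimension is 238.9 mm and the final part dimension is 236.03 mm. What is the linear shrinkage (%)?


Shrinkage = (mold - part) / mold * 100
= (238.9 - 236.03) / 238.9 * 100
= 2.87 / 238.9 * 100
= 1.2%

1.2%


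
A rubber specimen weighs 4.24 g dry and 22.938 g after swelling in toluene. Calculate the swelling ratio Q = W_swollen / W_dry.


Q = W_swollen / W_dry
Q = 22.938 / 4.24
Q = 5.41

Q = 5.41


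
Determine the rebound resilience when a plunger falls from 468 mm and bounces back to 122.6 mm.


Resilience = h_rebound / h_drop * 100
= 122.6 / 468 * 100
= 26.2%

26.2%


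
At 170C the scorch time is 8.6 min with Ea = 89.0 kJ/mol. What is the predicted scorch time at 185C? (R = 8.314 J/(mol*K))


Convert temperatures: T1 = 170 + 273.15 = 443.15 K, T2 = 185 + 273.15 = 458.15 K
ts2_new = 8.6 * exp(89000 / 8.314 * (1/458.15 - 1/443.15))
1/T2 - 1/T1 = -7.3881e-05
ts2_new = 3.9 min

3.9 min


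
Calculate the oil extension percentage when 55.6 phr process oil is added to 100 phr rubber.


Oil % = oil / (100 + oil) * 100
= 55.6 / (100 + 55.6) * 100
= 55.6 / 155.6 * 100
= 35.73%

35.73%


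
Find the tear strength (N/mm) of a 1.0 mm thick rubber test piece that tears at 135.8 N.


Tear strength = force / thickness
= 135.8 / 1.0
= 135.8 N/mm

135.8 N/mm


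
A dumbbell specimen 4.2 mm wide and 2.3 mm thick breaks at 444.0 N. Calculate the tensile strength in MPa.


Area = width * thickness = 4.2 * 2.3 = 9.66 mm^2
TS = force / area = 444.0 / 9.66 = 45.96 MPa

45.96 MPa


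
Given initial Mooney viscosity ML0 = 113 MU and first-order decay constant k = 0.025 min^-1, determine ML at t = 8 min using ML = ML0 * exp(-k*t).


ML = ML0 * exp(-k * t)
ML = 113 * exp(-0.025 * 8)
ML = 113 * 0.8187
ML = 92.52 MU

92.52 MU


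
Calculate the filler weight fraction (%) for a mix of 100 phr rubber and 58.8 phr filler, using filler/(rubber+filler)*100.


Filler % = filler / (rubber + filler) * 100
= 58.8 / (100 + 58.8) * 100
= 58.8 / 158.8 * 100
= 37.03%

37.03%


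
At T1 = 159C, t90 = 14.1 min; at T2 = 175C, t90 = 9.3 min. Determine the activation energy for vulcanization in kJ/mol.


T1 = 432.15 K, T2 = 448.15 K
1/T1 - 1/T2 = 8.2616e-05
ln(t1/t2) = ln(14.1/9.3) = 0.4162
Ea = 8.314 * 0.4162 / 8.2616e-05 = 41880.1959 J/mol
Ea = 41.88 kJ/mol

41.88 kJ/mol


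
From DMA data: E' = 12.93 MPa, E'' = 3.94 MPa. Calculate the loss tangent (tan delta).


tan delta = E'' / E'
= 3.94 / 12.93
= 0.3047

tan delta = 0.3047


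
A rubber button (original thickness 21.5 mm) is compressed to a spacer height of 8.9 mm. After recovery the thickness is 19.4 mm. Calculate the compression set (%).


CS = (t0 - recovered) / (t0 - ts) * 100
= (21.5 - 19.4) / (21.5 - 8.9) * 100
= 2.1 / 12.6 * 100
= 16.7%

16.7%


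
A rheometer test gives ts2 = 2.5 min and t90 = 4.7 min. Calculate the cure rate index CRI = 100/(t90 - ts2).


CRI = 100 / (t90 - ts2)
= 100 / (4.7 - 2.5)
= 100 / 2.2
= 45.45 min^-1

45.45 min^-1


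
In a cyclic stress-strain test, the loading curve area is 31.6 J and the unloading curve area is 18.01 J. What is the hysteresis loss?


Hysteresis loss = loading - unloading
= 31.6 - 18.01
= 13.59 J

13.59 J


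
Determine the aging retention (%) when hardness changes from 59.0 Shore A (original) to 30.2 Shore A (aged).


Retention = aged / original * 100
= 30.2 / 59.0 * 100
= 51.2%

51.2%


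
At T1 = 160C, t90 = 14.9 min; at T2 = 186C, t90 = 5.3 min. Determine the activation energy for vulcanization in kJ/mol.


T1 = 433.15 K, T2 = 459.15 K
1/T1 - 1/T2 = 1.3073e-04
ln(t1/t2) = ln(14.9/5.3) = 1.0337
Ea = 8.314 * 1.0337 / 1.3073e-04 = 65736.2513 J/mol
Ea = 65.74 kJ/mol

65.74 kJ/mol


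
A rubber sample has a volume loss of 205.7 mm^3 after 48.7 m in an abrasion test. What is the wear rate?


Rate = volume_loss / distance
= 205.7 / 48.7
= 4.224 mm^3/m

4.224 mm^3/m


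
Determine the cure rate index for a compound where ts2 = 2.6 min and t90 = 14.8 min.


CRI = 100 / (t90 - ts2)
= 100 / (14.8 - 2.6)
= 100 / 12.2
= 8.2 min^-1

8.2 min^-1


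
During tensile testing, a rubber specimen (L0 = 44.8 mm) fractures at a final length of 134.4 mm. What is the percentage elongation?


Elongation = (Lf - L0) / L0 * 100
= (134.4 - 44.8) / 44.8 * 100
= 89.6 / 44.8 * 100
= 200.0%

200.0%


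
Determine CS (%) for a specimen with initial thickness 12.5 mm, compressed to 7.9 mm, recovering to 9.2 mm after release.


CS = (t0 - recovered) / (t0 - ts) * 100
= (12.5 - 9.2) / (12.5 - 7.9) * 100
= 3.3 / 4.6 * 100
= 71.7%

71.7%


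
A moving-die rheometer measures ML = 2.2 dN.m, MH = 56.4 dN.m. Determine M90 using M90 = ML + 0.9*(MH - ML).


M90 = ML + 0.9 * (MH - ML)
M90 = 2.2 + 0.9 * (56.4 - 2.2)
M90 = 2.2 + 0.9 * 54.2
M90 = 50.98 dN.m

50.98 dN.m


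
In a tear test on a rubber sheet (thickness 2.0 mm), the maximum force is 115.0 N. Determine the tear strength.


Tear strength = force / thickness
= 115.0 / 2.0
= 57.5 N/mm

57.5 N/mm


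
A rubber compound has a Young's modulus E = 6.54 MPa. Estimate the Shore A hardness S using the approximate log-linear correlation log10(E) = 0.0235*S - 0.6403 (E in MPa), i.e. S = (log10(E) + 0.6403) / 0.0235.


log10(E) = 0.0235*S - 0.6403  =>  S = (log10(E) + 0.6403) / 0.0235
log10(6.54) = 0.815578
S = (0.815578 + 0.6403) / 0.0235 = 1.455878 / 0.0235
S = 62.0

Shore A = 62.0


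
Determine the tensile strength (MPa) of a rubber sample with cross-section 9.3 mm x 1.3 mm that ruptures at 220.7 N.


Area = width * thickness = 9.3 * 1.3 = 12.09 mm^2
TS = force / area = 220.7 / 12.09 = 18.25 MPa

18.25 MPa


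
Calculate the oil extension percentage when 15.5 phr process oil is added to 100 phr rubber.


Oil % = oil / (100 + oil) * 100
= 15.5 / (100 + 15.5) * 100
= 15.5 / 115.5 * 100
= 13.42%

13.42%


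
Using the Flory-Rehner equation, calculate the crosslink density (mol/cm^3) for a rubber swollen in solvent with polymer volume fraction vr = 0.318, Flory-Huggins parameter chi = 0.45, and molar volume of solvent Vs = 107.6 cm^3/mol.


ln(1 - vr) = ln(1 - 0.318) = -0.3827
Numerator = -((-0.3827) + 0.318 + 0.45 * 0.318^2) = 0.0192
Denominator = 107.6 * (0.318^(1/3) - 0.318/2) = 56.3353
nu = 0.0192 / 56.3353 = 3.4117e-04 mol/cm^3

3.4117e-04 mol/cm^3


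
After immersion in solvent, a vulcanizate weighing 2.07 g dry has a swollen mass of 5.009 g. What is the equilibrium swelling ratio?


Q = W_swollen / W_dry
Q = 5.009 / 2.07
Q = 2.42

Q = 2.42


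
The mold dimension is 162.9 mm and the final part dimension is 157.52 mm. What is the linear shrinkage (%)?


Shrinkage = (mold - part) / mold * 100
= (162.9 - 157.52) / 162.9 * 100
= 5.38 / 162.9 * 100
= 3.3%

3.3%


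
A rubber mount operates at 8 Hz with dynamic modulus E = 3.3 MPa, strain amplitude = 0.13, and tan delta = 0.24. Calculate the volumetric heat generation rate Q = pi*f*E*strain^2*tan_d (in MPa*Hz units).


Q = pi * f * E * strain^2 * tan_d
= pi * 8 * 3.3 * 0.13^2 * 0.24
= pi * 8 * 3.3 * 0.0169 * 0.24
= 0.3364

Q = 0.3364


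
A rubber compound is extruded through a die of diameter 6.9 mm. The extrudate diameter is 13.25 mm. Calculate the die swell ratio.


Die swell ratio = D_extrudate / D_die
= 13.25 / 6.9
= 1.92

Die swell = 1.92


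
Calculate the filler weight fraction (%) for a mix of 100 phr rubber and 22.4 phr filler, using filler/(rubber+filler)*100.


Filler % = filler / (rubber + filler) * 100
= 22.4 / (100 + 22.4) * 100
= 22.4 / 122.4 * 100
= 18.3%

18.3%


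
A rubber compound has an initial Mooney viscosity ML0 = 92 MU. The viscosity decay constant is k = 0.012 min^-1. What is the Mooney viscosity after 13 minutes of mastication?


ML = ML0 * exp(-k * t)
ML = 92 * exp(-0.012 * 13)
ML = 92 * 0.8556
ML = 78.71 MU

78.71 MU


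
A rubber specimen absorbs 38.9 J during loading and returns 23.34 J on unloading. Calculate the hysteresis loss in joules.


Hysteresis loss = loading - unloading
= 38.9 - 23.34
= 15.56 J

15.56 J


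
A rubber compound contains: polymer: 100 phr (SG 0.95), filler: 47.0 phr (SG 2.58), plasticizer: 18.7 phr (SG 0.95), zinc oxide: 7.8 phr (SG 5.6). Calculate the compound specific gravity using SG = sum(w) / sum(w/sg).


Sum of weights = 173.5
Volume contributions:
  polymer: 100/0.95 = 105.2632
  filler: 47.0/2.58 = 18.2171
  plasticizer: 18.7/0.95 = 19.6842
  zinc oxide: 7.8/5.6 = 1.3929
Sum of volumes = 144.5573
SG = 173.5 / 144.5573 = 1.2

SG = 1.2


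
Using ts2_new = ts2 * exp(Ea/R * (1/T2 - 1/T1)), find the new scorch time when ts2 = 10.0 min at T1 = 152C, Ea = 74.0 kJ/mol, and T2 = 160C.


Convert temperatures: T1 = 152 + 273.15 = 425.15 K, T2 = 160 + 273.15 = 433.15 K
ts2_new = 10.0 * exp(74000 / 8.314 * (1/433.15 - 1/425.15))
1/T2 - 1/T1 = -4.3442e-05
ts2_new = 6.79 min

6.79 min


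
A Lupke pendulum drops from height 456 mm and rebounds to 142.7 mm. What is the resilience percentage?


Resilience = h_rebound / h_drop * 100
= 142.7 / 456 * 100
= 31.3%

31.3%


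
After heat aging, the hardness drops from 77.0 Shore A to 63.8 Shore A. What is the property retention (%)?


Retention = aged / original * 100
= 63.8 / 77.0 * 100
= 82.9%

82.9%


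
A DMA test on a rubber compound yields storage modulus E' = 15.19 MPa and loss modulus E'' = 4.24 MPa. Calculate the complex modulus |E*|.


|E*| = sqrt(E'^2 + E''^2)
= sqrt(15.19^2 + 4.24^2)
= sqrt(230.7361 + 17.9776)
= 15.771 MPa

15.771 MPa


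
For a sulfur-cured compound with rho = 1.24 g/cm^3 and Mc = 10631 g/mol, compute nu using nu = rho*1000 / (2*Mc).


nu = rho * 1000 / (2 * Mc)
nu = 1.24 * 1000 / (2 * 10631)
nu = 1240.0 / 21262
nu = 0.0583 mol/L

0.0583 mol/L


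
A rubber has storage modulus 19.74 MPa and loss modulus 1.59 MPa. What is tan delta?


tan delta = E'' / E'
= 1.59 / 19.74
= 0.0805

tan delta = 0.0805


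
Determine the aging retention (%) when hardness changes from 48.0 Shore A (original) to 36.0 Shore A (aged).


Retention = aged / original * 100
= 36.0 / 48.0 * 100
= 75.0%

75.0%


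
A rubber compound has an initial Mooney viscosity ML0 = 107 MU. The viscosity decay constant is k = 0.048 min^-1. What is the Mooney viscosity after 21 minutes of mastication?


ML = ML0 * exp(-k * t)
ML = 107 * exp(-0.048 * 21)
ML = 107 * 0.3649
ML = 39.05 MU

39.05 MU


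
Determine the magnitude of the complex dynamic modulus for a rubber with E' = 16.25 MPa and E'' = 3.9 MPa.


|E*| = sqrt(E'^2 + E''^2)
= sqrt(16.25^2 + 3.9^2)
= sqrt(264.0625 + 15.2100)
= 16.711 MPa

16.711 MPa


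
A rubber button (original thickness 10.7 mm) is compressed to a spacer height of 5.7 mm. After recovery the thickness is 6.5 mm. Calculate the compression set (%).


CS = (t0 - recovered) / (t0 - ts) * 100
= (10.7 - 6.5) / (10.7 - 5.7) * 100
= 4.2 / 5.0 * 100
= 84.0%

84.0%


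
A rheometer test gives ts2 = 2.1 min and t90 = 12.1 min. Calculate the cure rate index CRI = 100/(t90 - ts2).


CRI = 100 / (t90 - ts2)
= 100 / (12.1 - 2.1)
= 100 / 10.0
= 10.0 min^-1

10.0 min^-1


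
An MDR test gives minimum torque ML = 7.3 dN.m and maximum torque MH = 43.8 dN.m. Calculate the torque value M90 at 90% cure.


M90 = ML + 0.9 * (MH - ML)
M90 = 7.3 + 0.9 * (43.8 - 7.3)
M90 = 7.3 + 0.9 * 36.5
M90 = 40.15 dN.m

40.15 dN.m


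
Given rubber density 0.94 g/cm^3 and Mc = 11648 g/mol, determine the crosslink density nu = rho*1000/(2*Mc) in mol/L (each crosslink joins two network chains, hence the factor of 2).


nu = rho * 1000 / (2 * Mc)
nu = 0.94 * 1000 / (2 * 11648)
nu = 940.0 / 23296
nu = 0.0404 mol/L

0.0404 mol/L


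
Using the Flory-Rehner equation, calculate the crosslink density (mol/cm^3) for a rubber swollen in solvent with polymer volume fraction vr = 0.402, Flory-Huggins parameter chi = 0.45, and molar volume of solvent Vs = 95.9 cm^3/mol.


ln(1 - vr) = ln(1 - 0.402) = -0.5142
Numerator = -((-0.5142) + 0.402 + 0.45 * 0.402^2) = 0.0394
Denominator = 95.9 * (0.402^(1/3) - 0.402/2) = 51.5014
nu = 0.0394 / 51.5014 = 7.6586e-04 mol/cm^3

7.6586e-04 mol/cm^3


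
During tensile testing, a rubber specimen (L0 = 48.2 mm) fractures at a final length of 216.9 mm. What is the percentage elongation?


Elongation = (Lf - L0) / L0 * 100
= (216.9 - 48.2) / 48.2 * 100
= 168.7 / 48.2 * 100
= 350.0%

350.0%


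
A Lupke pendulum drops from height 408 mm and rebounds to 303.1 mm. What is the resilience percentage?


Resilience = h_rebound / h_drop * 100
= 303.1 / 408 * 100
= 74.3%

74.3%


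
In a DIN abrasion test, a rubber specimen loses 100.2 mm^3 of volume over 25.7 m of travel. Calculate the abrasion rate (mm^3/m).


Rate = volume_loss / distance
= 100.2 / 25.7
= 3.899 mm^3/m

3.899 mm^3/m


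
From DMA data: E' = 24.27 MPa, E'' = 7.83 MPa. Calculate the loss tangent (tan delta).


tan delta = E'' / E'
= 7.83 / 24.27
= 0.3226

tan delta = 0.3226


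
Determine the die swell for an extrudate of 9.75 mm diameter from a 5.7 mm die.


Die swell ratio = D_extrudate / D_die
= 9.75 / 5.7
= 1.711

Die swell = 1.711


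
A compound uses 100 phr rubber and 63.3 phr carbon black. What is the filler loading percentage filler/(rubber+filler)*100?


Filler % = filler / (rubber + filler) * 100
= 63.3 / (100 + 63.3) * 100
= 63.3 / 163.3 * 100
= 38.76%

38.76%


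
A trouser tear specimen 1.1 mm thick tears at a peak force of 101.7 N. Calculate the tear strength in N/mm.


Tear strength = force / thickness
= 101.7 / 1.1
= 92.45 N/mm

92.45 N/mm


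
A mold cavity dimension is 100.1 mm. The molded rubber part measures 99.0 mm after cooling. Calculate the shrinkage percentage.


Shrinkage = (mold - part) / mold * 100
= (100.1 - 99.0) / 100.1 * 100
= 1.1 / 100.1 * 100
= 1.1%

1.1%


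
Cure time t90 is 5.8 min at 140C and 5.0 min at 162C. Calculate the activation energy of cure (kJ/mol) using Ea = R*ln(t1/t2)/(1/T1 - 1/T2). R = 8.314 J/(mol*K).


T1 = 413.15 K, T2 = 435.15 K
1/T1 - 1/T2 = 1.2237e-04
ln(t1/t2) = ln(5.8/5.0) = 0.1484
Ea = 8.314 * 0.1484 / 1.2237e-04 = 10083.8535 J/mol
Ea = 10.08 kJ/mol

10.08 kJ/mol


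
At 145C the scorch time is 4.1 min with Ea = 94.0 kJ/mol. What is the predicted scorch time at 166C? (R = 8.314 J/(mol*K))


Convert temperatures: T1 = 145 + 273.15 = 418.15 K, T2 = 166 + 273.15 = 439.15 K
ts2_new = 4.1 * exp(94000 / 8.314 * (1/439.15 - 1/418.15))
1/T2 - 1/T1 = -1.1436e-04
ts2_new = 1.13 min

1.13 min


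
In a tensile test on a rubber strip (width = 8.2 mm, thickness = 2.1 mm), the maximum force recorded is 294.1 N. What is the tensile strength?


Area = width * thickness = 8.2 * 2.1 = 17.22 mm^2
TS = force / area = 294.1 / 17.22 = 17.08 MPa

17.08 MPa


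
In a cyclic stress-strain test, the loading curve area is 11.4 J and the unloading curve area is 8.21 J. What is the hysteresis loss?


Hysteresis loss = loading - unloading
= 11.4 - 8.21
= 3.19 J

3.19 J


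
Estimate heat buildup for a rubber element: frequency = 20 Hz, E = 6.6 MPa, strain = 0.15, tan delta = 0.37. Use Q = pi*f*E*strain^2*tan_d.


Q = pi * f * E * strain^2 * tan_d
= pi * 20 * 6.6 * 0.15^2 * 0.37
= pi * 20 * 6.6 * 0.0225 * 0.37
= 3.4523

Q = 3.4523


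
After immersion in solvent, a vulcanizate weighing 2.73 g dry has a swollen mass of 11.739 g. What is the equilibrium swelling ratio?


Q = W_swollen / W_dry
Q = 11.739 / 2.73
Q = 4.3

Q = 4.3


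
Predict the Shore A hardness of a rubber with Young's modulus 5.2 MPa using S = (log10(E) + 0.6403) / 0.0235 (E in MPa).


log10(E) = 0.0235*S - 0.6403  =>  S = (log10(E) + 0.6403) / 0.0235
log10(5.2) = 0.716003
S = (0.716003 + 0.6403) / 0.0235 = 1.356303 / 0.0235
S = 57.7

Shore A = 57.7


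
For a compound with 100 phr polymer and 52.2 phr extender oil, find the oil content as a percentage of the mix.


Oil % = oil / (100 + oil) * 100
= 52.2 / (100 + 52.2) * 100
= 52.2 / 152.2 * 100
= 34.3%

34.3%


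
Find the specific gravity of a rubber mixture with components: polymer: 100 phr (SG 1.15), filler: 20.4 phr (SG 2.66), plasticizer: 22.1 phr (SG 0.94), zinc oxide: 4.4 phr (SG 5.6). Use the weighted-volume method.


Sum of weights = 146.9
Volume contributions:
  polymer: 100/1.15 = 86.9565
  filler: 20.4/2.66 = 7.6692
  plasticizer: 22.1/0.94 = 23.5106
  zinc oxide: 4.4/5.6 = 0.7857
Sum of volumes = 118.9220
SG = 146.9 / 118.9220 = 1.235

SG = 1.235


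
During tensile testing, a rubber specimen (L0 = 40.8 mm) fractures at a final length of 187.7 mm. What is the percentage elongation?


Elongation = (Lf - L0) / L0 * 100
= (187.7 - 40.8) / 40.8 * 100
= 146.9 / 40.8 * 100
= 360.0%

360.0%


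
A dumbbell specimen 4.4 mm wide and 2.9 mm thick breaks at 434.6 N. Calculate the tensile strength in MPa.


Area = width * thickness = 4.4 * 2.9 = 12.76 mm^2
TS = force / area = 434.6 / 12.76 = 34.06 MPa

34.06 MPa


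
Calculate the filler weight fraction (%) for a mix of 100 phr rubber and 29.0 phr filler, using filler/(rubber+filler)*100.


Filler % = filler / (rubber + filler) * 100
= 29.0 / (100 + 29.0) * 100
= 29.0 / 129.0 * 100
= 22.48%

22.48%


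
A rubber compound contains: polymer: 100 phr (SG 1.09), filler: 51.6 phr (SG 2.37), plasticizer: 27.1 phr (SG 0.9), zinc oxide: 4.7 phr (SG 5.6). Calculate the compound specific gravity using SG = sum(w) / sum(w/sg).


Sum of weights = 183.4
Volume contributions:
  polymer: 100/1.09 = 91.7431
  filler: 51.6/2.37 = 21.7722
  plasticizer: 27.1/0.9 = 30.1111
  zinc oxide: 4.7/5.6 = 0.8393
Sum of volumes = 144.4657
SG = 183.4 / 144.4657 = 1.27

SG = 1.27


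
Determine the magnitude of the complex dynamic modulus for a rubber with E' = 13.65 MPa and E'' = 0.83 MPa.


|E*| = sqrt(E'^2 + E''^2)
= sqrt(13.65^2 + 0.83^2)
= sqrt(186.3225 + 0.6889)
= 13.675 MPa

13.675 MPa


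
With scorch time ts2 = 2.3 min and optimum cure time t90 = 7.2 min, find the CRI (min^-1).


CRI = 100 / (t90 - ts2)
= 100 / (7.2 - 2.3)
= 100 / 4.9
= 20.41 min^-1

20.41 min^-1


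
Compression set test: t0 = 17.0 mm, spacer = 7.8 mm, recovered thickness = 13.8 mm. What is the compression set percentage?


CS = (t0 - recovered) / (t0 - ts) * 100
= (17.0 - 13.8) / (17.0 - 7.8) * 100
= 3.2 / 9.2 * 100
= 34.8%

34.8%


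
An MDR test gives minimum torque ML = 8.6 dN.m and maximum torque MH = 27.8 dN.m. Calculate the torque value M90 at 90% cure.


M90 = ML + 0.9 * (MH - ML)
M90 = 8.6 + 0.9 * (27.8 - 8.6)
M90 = 8.6 + 0.9 * 19.2
M90 = 25.88 dN.m

25.88 dN.m


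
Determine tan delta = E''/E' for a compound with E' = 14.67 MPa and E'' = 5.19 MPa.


tan delta = E'' / E'
= 5.19 / 14.67
= 0.3538

tan delta = 0.3538


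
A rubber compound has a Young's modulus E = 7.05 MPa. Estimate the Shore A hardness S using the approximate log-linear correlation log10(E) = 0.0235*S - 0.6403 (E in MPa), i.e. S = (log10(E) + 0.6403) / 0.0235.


log10(E) = 0.0235*S - 0.6403  =>  S = (log10(E) + 0.6403) / 0.0235
log10(7.05) = 0.848189
S = (0.848189 + 0.6403) / 0.0235 = 1.488489 / 0.0235
S = 63.3

Shore A = 63.3
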